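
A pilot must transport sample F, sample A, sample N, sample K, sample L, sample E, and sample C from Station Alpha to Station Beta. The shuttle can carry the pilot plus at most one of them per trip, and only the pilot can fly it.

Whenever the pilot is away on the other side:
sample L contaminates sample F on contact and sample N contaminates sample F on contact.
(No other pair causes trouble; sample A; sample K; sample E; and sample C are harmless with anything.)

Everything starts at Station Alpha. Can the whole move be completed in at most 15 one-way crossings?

Yes

Yes — this plan uses 15 crossings (≤ 15):
1. Pilot goes to Station Beta with sample F.
2. Pilot goes back to Station Alpha alone.
3. Pilot goes to Station Beta with sample A.
4. Pilot goes back to Station Alpha alone.
5. Pilot goes to Station Beta with sample N.
6. Pilot goes back to Station Alpha with sample F.
7. Pilot goes to Station Beta with sample L.
8. Pilot goes back to Station Alpha alone.
9. Pilot goes to Station Beta with sample K.
10. Pilot goes back to Station Alpha alone.
11. Pilot goes to Station Beta with sample E.
12. Pilot goes back to Station Alpha alone.
13. Pilot goes to Station Beta with sample C.
14. Pilot goes back to Station Alpha alone.
15. Pilot goes to Station Beta with sample F.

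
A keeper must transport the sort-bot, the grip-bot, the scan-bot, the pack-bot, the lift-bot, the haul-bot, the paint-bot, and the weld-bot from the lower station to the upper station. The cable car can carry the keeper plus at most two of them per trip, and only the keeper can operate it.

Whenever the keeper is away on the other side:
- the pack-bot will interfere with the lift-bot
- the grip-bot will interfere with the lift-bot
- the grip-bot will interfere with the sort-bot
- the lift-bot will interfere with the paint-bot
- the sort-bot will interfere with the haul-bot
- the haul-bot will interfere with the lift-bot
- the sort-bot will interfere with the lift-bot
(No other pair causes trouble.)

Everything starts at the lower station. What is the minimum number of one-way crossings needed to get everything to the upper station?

Counting alone: the keeper can take at most 2 across per trip to the upper station, so moving all 8 needs at least 4 loaded trips out, with a return between consecutive ones — at least 7 crossings.
The safety rule pushes this higher. Following every safe sequence of crossings, the most of the 8 that can be at the upper station as the cable car arrives there on crossings 7, 9, 11 is 5, 6, 7 respectively — never all 8.
So no plan with fewer than 13 crossings exists, and this one achieves 13:
1. Keeper goes to the upper station with the lift-bot and the sort-bot.
2. Keeper goes back to the lower station with the sort-bot.
3. Keeper goes to the upper station with the scan-bot and the sort-bot.
4. Keeper goes back to the lower station with the sort-bot.
5. Keeper goes to the upper station with the pack-bot and the sort-bot.
6. Keeper goes back to the lower station with the lift-bot.
7. Keeper goes to the upper station with the lift-bot and the paint-bot.
8. Keeper goes back to the lower station with the lift-bot.
9. Keeper goes to the upper station with the grip-bot and the haul-bot.
10. Keeper goes back to the lower station with the sort-bot.
11. Keeper goes to the upper station with the sort-bot and the weld-bot.
12. Keeper goes back to the lower station with the sort-bot.
13. Keeper goes to the upper station with the lift-bot and the sort-bot.

13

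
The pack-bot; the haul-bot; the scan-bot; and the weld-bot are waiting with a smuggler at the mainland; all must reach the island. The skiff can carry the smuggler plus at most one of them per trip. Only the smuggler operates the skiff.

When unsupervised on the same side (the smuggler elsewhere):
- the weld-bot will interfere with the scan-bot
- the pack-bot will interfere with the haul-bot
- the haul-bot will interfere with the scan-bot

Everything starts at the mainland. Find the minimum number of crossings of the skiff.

impossible

Whatever the first load, the items left behind include a forbidden pair without the smuggler. No opening move is safe, so no plan exists.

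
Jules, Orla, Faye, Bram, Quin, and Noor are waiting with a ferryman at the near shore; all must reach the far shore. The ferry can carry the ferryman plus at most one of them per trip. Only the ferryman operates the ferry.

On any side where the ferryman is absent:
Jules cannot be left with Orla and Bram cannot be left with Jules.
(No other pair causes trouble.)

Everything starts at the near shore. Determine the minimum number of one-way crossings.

Counting alone: the ferryman can take at most 1 across per trip to the far shore, so moving all 6 needs at least 6 loaded trips out, with a return between consecutive ones — at least 11 crossings.
The safety rule pushes this higher. Following every safe sequence of crossings, the most of the 6 that can be at the far shore as the ferry arrives there on crossing 11 is 5 — never all 6.
So no plan with fewer than 13 crossings exists, and this one achieves 13:
1. Ferryman goes to the far shore with Jules.
2. Ferryman goes back to the near shore alone.
3. Ferryman goes to the far shore with Orla.
4. Ferryman goes back to the near shore with Jules.
5. Ferryman goes to the far shore with Bram.
6. Ferryman goes back to the near shore alone.
7. Ferryman goes to the far shore with Faye.
8. Ferryman goes back to the near shore alone.
9. Ferryman goes to the far shore with Quin.
10. Ferryman goes back to the near shore alone.
11. Ferryman goes to the far shore with Noor.
12. Ferryman goes back to the near shore alone.
13. Ferryman goes to the far shore with Jules.

13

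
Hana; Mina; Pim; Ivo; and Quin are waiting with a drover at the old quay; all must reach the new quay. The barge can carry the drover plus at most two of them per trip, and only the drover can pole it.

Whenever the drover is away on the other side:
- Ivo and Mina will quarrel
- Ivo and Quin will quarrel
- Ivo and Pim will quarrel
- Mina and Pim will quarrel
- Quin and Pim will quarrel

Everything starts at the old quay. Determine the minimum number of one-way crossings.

Counting alone: the drover can take at most 2 across per trip to the new quay, so moving all 5 needs at least 3 loaded trips out, with a return between consecutive ones — at least 5 crossings.
The safety rule pushes this higher. Following every safe sequence of crossings, the most of the 5 that can be at the new quay as the barge arrives there on crossing 5 is 4 — never all 5.
So no plan with fewer than 7 crossings exists, and this one achieves 7:
1. Drover goes to the new quay with Ivo and Pim.  [the old quay: Hana, Mina, Quin | the new quay: Ivo, Pim]
2. Drover goes back to the old quay with Pim.  [the old quay: Hana, Mina, Pim, Quin | the new quay: Ivo]
3. Drover goes to the new quay with Hana and Pim.  [the old quay: Mina, Quin | the new quay: Hana, Ivo, Pim]
4. Drover goes back to the old quay with Pim.  [the old quay: Mina, Pim, Quin | the new quay: Hana, Ivo]
5. Drover goes to the new quay with Mina and Quin.  [the old quay: Pim | the new quay: Hana, Ivo, Mina, Quin]
6. Drover goes back to the old quay with Ivo.  [the old quay: Ivo, Pim | the new quay: Hana, Mina, Quin]
7. Drover goes to the new quay with Ivo and Pim.  [the old quay: — | the new quay: Hana, Ivo, Mina, Pim, Quin]

7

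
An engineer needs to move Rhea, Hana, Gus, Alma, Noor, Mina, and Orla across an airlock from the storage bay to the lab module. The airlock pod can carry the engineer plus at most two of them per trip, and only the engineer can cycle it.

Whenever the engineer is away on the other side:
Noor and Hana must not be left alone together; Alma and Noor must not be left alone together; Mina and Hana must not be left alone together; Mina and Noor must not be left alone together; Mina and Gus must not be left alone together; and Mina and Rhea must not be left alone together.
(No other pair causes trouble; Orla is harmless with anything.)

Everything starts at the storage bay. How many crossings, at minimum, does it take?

Counting alone: the engineer can take at most 2 across per trip to the lab module, so moving all 7 needs at least 4 loaded trips out, with a return between consecutive ones — at least 7 crossings.
The safety rule pushes this higher. Following every safe sequence of crossings, the most of the 7 that can be at the lab module as the airlock pod arrives there on crossings 7, 9 is 5, 6 respectively — never all 7.
So no plan with fewer than 11 crossings exists, and this one achieves 11:
1. Engineer goes to the lab module with Mina and Noor.  [the storage bay: Alma, Gus, Hana, Orla, Rhea | the lab module: Mina, Noor]
2. Engineer goes back to the storage bay with Noor.  [the storage bay: Alma, Gus, Hana, Noor, Orla, Rhea | the lab module: Mina]
3. Engineer goes to the lab module with Noor and Rhea.  [the storage bay: Alma, Gus, Hana, Orla | the lab module: Mina, Noor, Rhea]
4. Engineer goes back to the storage bay with Mina.  [the storage bay: Alma, Gus, Hana, Mina, Orla | the lab module: Noor, Rhea]
5. Engineer goes to the lab module with Gus and Hana.  [the storage bay: Alma, Mina, Orla | the lab module: Gus, Hana, Noor, Rhea]
6. Engineer goes back to the storage bay with Hana.  [the storage bay: Alma, Hana, Mina, Orla | the lab module: Gus, Noor, Rhea]
7. Engineer goes to the lab module with Alma and Hana.  [the storage bay: Mina, Orla | the lab module: Alma, Gus, Hana, Noor, Rhea]
8. Engineer goes back to the storage bay with Noor.  [the storage bay: Mina, Noor, Orla | the lab module: Alma, Gus, Hana, Rhea]
9. Engineer goes to the lab module with Noor and Orla.  [the storage bay: Mina | the lab module: Alma, Gus, Hana, Noor, Orla, Rhea]
10. Engineer goes back to the storage bay with Noor.  [the storage bay: Mina, Noor | the lab module: Alma, Gus, Hana, Orla, Rhea]
11. Engineer goes to the lab module with Mina and Noor.  [the storage bay: — | the lab module: Alma, Gus, Hana, Mina, Noor, Orla, Rhea]

11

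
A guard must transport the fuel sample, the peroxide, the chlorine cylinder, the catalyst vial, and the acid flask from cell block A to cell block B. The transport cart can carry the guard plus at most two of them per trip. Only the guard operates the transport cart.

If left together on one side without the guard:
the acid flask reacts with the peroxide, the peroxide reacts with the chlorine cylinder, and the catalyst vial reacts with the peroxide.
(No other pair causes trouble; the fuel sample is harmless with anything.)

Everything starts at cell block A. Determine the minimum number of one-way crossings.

Counting alone: the guard can take at most 2 across per trip to cell block B, so moving all 5 needs at least 3 loaded trips out, with a return between consecutive ones — at least 5 crossings.
The plan below uses exactly 5 crossings, so it is optimal:
1. Guard goes to cell block B with the fuel sample and the peroxide.  [cell block A: the acid flask, the catalyst vial, the chlorine cylinder | cell block B: the fuel sample, the peroxide]
2. Guard goes back to cell block A alone.  [cell block A: the acid flask, the catalyst vial, the chlorine cylinder | cell block B: the fuel sample, the peroxide]
3. Guard goes to cell block B with the catalyst vial and the chlorine cylinder.  [cell block A: the acid flask | cell block B: the catalyst vial, the chlorine cylinder, the fuel sample, the peroxide]
4. Guard goes back to cell block A with the peroxide.  [cell block A: the acid flask, the peroxide | cell block B: the catalyst vial, the chlorine cylinder, the fuel sample]
5. Guard goes to cell block B with the acid flask and the peroxide.  [cell block A: — | cell block B: the acid flask, the catalyst vial, the chlorine cylinder, the fuel sample, the peroxide]

5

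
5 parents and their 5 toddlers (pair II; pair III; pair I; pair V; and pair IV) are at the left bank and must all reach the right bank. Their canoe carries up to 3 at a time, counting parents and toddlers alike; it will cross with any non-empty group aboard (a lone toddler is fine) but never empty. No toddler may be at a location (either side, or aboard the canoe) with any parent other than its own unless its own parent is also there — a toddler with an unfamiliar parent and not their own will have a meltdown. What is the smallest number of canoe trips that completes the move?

Counting alone: each trip to the right bank takes at most 3 across and each return brings at least 1 back, so after t trips out (and t−1 returns) at most 3t − (t−1) of the 10 are across; that first reaches 10 at t = 5, so at least 9 crossings are needed.
The safety rule pushes this higher. Following every safe sequence of crossings, the most of the 10 that can be at the right bank as the canoe arrives there on crossing 9 is 9 — never all 10.
So no plan with fewer than 11 crossings exists, and this one achieves 11:
1. parent II and toddler II cross → the right bank.
2. parent II crosses ← the left bank.
3. toddler I, toddler III, and toddler V cross → the right bank.
4. toddler II crosses ← the left bank.
5. parent I, parent III, and parent V cross → the right bank.
6. parent III and toddler III cross ← the left bank.
7. parent II, parent III, and parent IV cross → the right bank.
8. toddler I crosses ← the left bank.
9. toddler II and toddler III cross → the right bank.
10. toddler II crosses ← the left bank.
11. toddler I, toddler II, and toddler IV cross → the right bank.

11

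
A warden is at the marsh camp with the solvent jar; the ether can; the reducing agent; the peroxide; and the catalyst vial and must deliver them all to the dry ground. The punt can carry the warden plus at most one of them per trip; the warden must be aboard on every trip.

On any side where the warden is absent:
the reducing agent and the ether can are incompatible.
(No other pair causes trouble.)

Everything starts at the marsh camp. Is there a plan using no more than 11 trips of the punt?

Yes

Yes — this plan uses 9 crossings (≤ 11):
1. Warden goes to the dry ground with the ether can.
2. Warden goes back to the marsh camp alone.
3. Warden goes to the dry ground with the solvent jar.
4. Warden goes back to the marsh camp alone.
5. Warden goes to the dry ground with the peroxide.
6. Warden goes back to the marsh camp alone.
7. Warden goes to the dry ground with the catalyst vial.
8. Warden goes back to the marsh camp alone.
9. Warden goes to the dry ground with the reducing agent.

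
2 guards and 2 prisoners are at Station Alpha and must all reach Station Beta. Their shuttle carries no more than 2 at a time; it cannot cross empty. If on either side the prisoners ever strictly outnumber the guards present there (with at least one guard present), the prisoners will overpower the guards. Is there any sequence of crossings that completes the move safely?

1. 2 prisoners → Station Beta.  (Station Alpha: 2G 0P; Station Beta: 0G 2P)
2. 1 prisoner ← Station Alpha.  (Station Alpha: 2G 1P; Station Beta: 0G 1P)
3. 2 guards → Station Beta.  (Station Alpha: 0G 1P; Station Beta: 2G 1P)
4. 1 prisoner ← Station Alpha.  (Station Alpha: 0G 2P; Station Beta: 2G 0P)
5. 2 prisoners → Station Beta.  (Station Alpha: 0G 0P; Station Beta: 2G 2P)

Yes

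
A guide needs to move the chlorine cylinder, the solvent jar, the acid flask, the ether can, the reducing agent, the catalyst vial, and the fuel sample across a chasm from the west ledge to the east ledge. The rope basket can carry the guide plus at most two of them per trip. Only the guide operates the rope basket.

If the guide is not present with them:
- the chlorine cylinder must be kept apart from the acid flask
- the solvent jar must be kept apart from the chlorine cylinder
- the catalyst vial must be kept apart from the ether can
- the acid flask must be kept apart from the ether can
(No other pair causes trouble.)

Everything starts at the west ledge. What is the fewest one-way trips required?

Counting alone: the guide can take at most 2 across per trip to the east ledge, so moving all 7 needs at least 4 loaded trips out, with a return between consecutive ones — at least 7 crossings.
The safety rule pushes this higher. Following every safe sequence of crossings, the most of the 7 that can be at the east ledge as the rope basket arrives there on crossing 7 is 6 — never all 7.
So no plan with fewer than 9 crossings exists, and this one achieves 9:
1. Guide goes to the east ledge with the chlorine cylinder and the ether can.
2. Guide goes back to the west ledge alone.
3. Guide goes to the east ledge with the solvent jar.
4. Guide goes back to the west ledge with the chlorine cylinder.
5. Guide goes to the east ledge with the acid flask and the reducing agent.
6. Guide goes back to the west ledge with the ether can.
7. Guide goes to the east ledge with the catalyst vial and the fuel sample.
8. Guide goes back to the west ledge alone.
9. Guide goes to the east ledge with the chlorine cylinder and the ether can.

9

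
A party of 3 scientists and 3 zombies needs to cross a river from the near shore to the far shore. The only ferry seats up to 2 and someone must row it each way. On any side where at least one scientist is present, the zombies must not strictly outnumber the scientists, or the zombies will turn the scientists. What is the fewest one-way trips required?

11

Counting alone: each trip to the far shore takes at most 2 across and each return brings at least 1 back, so after t trips out (and t−1 returns) at most 2t − (t−1) of the 6 are across; that first reaches 6 at t = 5, so at least 9 crossings are needed.
The safety rule pushes this higher. Following every safe sequence of crossings, the most of the 6 that can be at the far shore as the ferry arrives there on crossing 9 is 5 — never all 6.
So no plan with fewer than 11 crossings exists, and this one achieves 11:
1. 2 zombies → the far shore.  (the near shore: 3S 1Z; the far shore: 0S 2Z)
2. 1 zombie ← the near shore.  (the near shore: 3S 2Z; the far shore: 0S 1Z)
3. 2 zombies → the far shore.  (the near shore: 3S 0Z; the far shore: 0S 3Z)
4. 1 zombie ← the near shore.  (the near shore: 3S 1Z; the far shore: 0S 2Z)
5. 2 scientists → the far shore.  (the near shore: 1S 1Z; the far shore: 2S 2Z)
6. 1 scientist and 1 zombie ← the near shore.  (the near shore: 2S 2Z; the far shore: 1S 1Z)
7. 2 scientists → the far shore.  (the near shore: 0S 2Z; the far shore: 3S 1Z)
8. 1 zombie ← the near shore.  (the near shore: 0S 3Z; the far shore: 3S 0Z)
9. 2 zombies → the far shore.  (the near shore: 0S 1Z; the far shore: 3S 2Z)
10. 1 zombie ← the near shore.  (the near shore: 0S 2Z; the far shore: 3S 1Z)
11. 2 zombies → the far shore.  (the near shore: 0S 0Z; the far shore: 3S 3Z)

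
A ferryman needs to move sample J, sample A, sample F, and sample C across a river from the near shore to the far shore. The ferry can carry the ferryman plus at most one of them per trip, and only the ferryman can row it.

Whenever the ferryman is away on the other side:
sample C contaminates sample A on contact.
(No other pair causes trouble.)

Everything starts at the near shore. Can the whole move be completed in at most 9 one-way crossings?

Yes — this plan uses 7 crossings (≤ 9):
1. Ferryman goes to the far shore with sample A.
2. Ferryman goes back to the near shore alone.
3. Ferryman goes to the far shore with sample J.
4. Ferryman goes back to the near shore alone.
5. Ferryman goes to the far shore with sample F.
6. Ferryman goes back to the near shore alone.
7. Ferryman goes to the far shore with sample C.

Yes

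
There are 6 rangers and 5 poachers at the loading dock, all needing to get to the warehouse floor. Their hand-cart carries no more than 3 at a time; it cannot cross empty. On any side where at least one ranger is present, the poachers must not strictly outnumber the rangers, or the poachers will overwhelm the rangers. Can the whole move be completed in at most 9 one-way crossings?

Yes — this plan uses 9 crossings (≤ 9):
1. 3 poachers → the warehouse floor.  (the loading dock: 6R 2P; the warehouse floor: 0R 3P)
2. 1 poacher ← the loading dock.  (the loading dock: 6R 3P; the warehouse floor: 0R 2P)
3. 3 rangers → the warehouse floor.  (the loading dock: 3R 3P; the warehouse floor: 3R 2P)
4. 1 ranger ← the loading dock.  (the loading dock: 4R 3P; the warehouse floor: 2R 2P)
5. 2 rangers and 1 poacher → the warehouse floor.  (the loading dock: 2R 2P; the warehouse floor: 4R 3P)
6. 1 ranger ← the loading dock.  (the loading dock: 3R 2P; the warehouse floor: 3R 3P)
7. 2 rangers and 1 poacher → the warehouse floor.  (the loading dock: 1R 1P; the warehouse floor: 5R 4P)
8. 1 ranger ← the loading dock.  (the loading dock: 2R 1P; the warehouse floor: 4R 4P)
9. 2 rangers and 1 poacher → the warehouse floor.  (the loading dock: 0R 0P; the warehouse floor: 6R 5P)

Yes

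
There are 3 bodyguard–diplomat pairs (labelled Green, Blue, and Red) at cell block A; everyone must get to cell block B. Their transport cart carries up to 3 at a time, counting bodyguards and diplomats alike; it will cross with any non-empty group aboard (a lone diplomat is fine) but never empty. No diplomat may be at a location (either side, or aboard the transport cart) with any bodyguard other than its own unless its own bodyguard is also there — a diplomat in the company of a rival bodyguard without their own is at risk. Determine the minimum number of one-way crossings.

Counting alone: each trip to cell block B takes at most 3 across and each return brings at least 1 back, so after t trips out (and t−1 returns) at most 3t − (t−1) of the 6 are across; that first reaches 6 at t = 3, so at least 5 crossings are needed.
The plan below uses exactly 5 crossings, so it is optimal:
1. bodyguard Green and diplomat Green cross → cell block B.
2. bodyguard Green crosses ← cell block A.
3. bodyguard Blue, bodyguard Green, and bodyguard Red cross → cell block B.
4. diplomat Green crosses ← cell block A.
5. diplomat Blue, diplomat Green, and diplomat Red cross → cell block B.

5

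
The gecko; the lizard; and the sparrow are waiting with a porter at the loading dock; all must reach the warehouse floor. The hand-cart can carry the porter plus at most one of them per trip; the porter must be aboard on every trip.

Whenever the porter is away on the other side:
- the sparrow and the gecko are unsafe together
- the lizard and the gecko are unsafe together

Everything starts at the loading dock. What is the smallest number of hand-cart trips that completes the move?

Counting alone: the porter can take at most 1 across per trip to the warehouse floor, so moving all 3 needs at least 3 loaded trips out, with a return between consecutive ones — at least 5 crossings.
The safety rule pushes this higher. Following every safe sequence of crossings, the most of the 3 that can be at the warehouse floor as the hand-cart arrives there on crossing 5 is 2 — never all 3.
So no plan with fewer than 7 crossings exists, and this one achieves 7:
1. Porter goes to the warehouse floor with the gecko.  [the loading dock: the lizard, the sparrow | the warehouse floor: the gecko]
2. Porter goes back to the loading dock alone.  [the loading dock: the lizard, the sparrow | the warehouse floor: the gecko]
3. Porter goes to the warehouse floor with the lizard.  [the loading dock: the sparrow | the warehouse floor: the gecko, the lizard]
4. Porter goes back to the loading dock with the gecko.  [the loading dock: the gecko, the sparrow | the warehouse floor: the lizard]
5. Porter goes to the warehouse floor with the sparrow.  [the loading dock: the gecko | the warehouse floor: the lizard, the sparrow]
6. Porter goes back to the loading dock alone.  [the loading dock: the gecko | the warehouse floor: the lizard, the sparrow]
7. Porter goes to the warehouse floor with the gecko.  [the loading dock: — | the warehouse floor: the gecko, the lizard, the sparrow]

7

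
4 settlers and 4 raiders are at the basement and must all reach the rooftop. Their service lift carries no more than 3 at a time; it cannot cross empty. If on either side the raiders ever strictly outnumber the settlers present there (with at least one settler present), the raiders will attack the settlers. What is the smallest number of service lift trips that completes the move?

Counting alone: each trip to the rooftop takes at most 3 across and each return brings at least 1 back, so after t trips out (and t−1 returns) at most 3t − (t−1) of the 8 are across; that first reaches 8 at t = 4, so at least 7 crossings are needed.
The safety rule pushes this higher. Following every safe sequence of crossings, the most of the 8 that can be at the rooftop as the service lift arrives there on crossing 7 is 7 — never all 8.
So no plan with fewer than 9 crossings exists, and this one achieves 9:
1. 2 raiders → the rooftop.  (the basement: 4S 2R; the rooftop: 0S 2R)
2. 1 raider ← the basement.  (the basement: 4S 3R; the rooftop: 0S 1R)
3. 3 raiders → the rooftop.  (the basement: 4S 0R; the rooftop: 0S 4R)
4. 1 raider ← the basement.  (the basement: 4S 1R; the rooftop: 0S 3R)
5. 3 settlers → the rooftop.  (the basement: 1S 1R; the rooftop: 3S 3R)
6. 1 settler and 1 raider ← the basement.  (the basement: 2S 2R; the rooftop: 2S 2R)
7. 2 settlers → the rooftop.  (the basement: 0S 2R; the rooftop: 4S 2R)
8. 1 raider ← the basement.  (the basement: 0S 3R; the rooftop: 4S 1R)
9. 3 raiders → the rooftop.  (the basement: 0S 0R; the rooftop: 4S 4R)

9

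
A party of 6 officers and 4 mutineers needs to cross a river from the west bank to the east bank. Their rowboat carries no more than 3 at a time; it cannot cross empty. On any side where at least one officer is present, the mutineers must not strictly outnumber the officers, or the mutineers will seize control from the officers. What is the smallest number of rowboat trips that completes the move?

Counting alone: each trip to the east bank takes at most 3 across and each return brings at least 1 back, so after t trips out (and t−1 returns) at most 3t − (t−1) of the 10 are across; that first reaches 10 at t = 5, so at least 9 crossings are needed.
The plan below uses exactly 9 crossings, so it is optimal:
1. 2 mutineers → the east bank.  (the west bank: 6O 2M; the east bank: 0O 2M)
2. 1 mutineer ← the west bank.  (the west bank: 6O 3M; the east bank: 0O 1M)
3. 3 mutineers → the east bank.  (the west bank: 6O 0M; the east bank: 0O 4M)
4. 1 mutineer ← the west bank.  (the west bank: 6O 1M; the east bank: 0O 3M)
5. 3 officers → the east bank.  (the west bank: 3O 1M; the east bank: 3O 3M)
6. 1 mutineer ← the west bank.  (the west bank: 3O 2M; the east bank: 3O 2M)
7. 1 officer and 2 mutineers → the east bank.  (the west bank: 2O 0M; the east bank: 4O 4M)
8. 1 mutineer ← the west bank.  (the west bank: 2O 1M; the east bank: 4O 3M)
9. 2 officers and 1 mutineer → the east bank.  (the west bank: 0O 0M; the east bank: 6O 4M)

9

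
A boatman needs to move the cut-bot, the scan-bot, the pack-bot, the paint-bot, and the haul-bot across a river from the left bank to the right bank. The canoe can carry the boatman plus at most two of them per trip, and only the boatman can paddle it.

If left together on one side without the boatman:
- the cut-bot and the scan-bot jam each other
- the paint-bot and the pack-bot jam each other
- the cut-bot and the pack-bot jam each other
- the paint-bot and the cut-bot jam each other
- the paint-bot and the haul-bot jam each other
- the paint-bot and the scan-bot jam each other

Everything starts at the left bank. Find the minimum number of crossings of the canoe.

7

Counting alone: the boatman can take at most 2 across per trip to the right bank, so moving all 5 needs at least 3 loaded trips out, with a return between consecutive ones — at least 5 crossings.
The safety rule pushes this higher. Following every safe sequence of crossings, the most of the 5 that can be at the right bank as the canoe arrives there on crossing 5 is 4 — never all 5.
So no plan with fewer than 7 crossings exists, and this one achieves 7:
1. Boatman goes to the right bank with the cut-bot and the paint-bot.
2. Boatman goes back to the left bank with the cut-bot.
3. Boatman goes to the right bank with the cut-bot and the haul-bot.
4. Boatman goes back to the left bank with the paint-bot.
5. Boatman goes to the right bank with the pack-bot and the scan-bot.
6. Boatman goes back to the left bank with the cut-bot.
7. Boatman goes to the right bank with the cut-bot and the paint-bot.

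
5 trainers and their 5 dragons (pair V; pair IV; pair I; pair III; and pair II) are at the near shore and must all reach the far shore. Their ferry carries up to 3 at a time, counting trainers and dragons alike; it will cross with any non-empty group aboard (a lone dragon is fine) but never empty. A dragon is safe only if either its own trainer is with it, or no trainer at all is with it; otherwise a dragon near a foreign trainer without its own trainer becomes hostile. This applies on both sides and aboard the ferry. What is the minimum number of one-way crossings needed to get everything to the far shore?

Counting alone: each trip to the far shore takes at most 3 across and each return brings at least 1 back, so after t trips out (and t−1 returns) at most 3t − (t−1) of the 10 are across; that first reaches 10 at t = 5, so at least 9 crossings are needed.
The safety rule pushes this higher. Following every safe sequence of crossings, the most of the 10 that can be at the far shore as the ferry arrives there on crossing 9 is 9 — never all 10.
So no plan with fewer than 11 crossings exists, and this one achieves 11:
1. dragon V and trainer V cross → the far shore.
2. trainer V crosses ← the near shore.
3. dragon I, dragon III, and dragon IV cross → the far shore.
4. dragon V crosses ← the near shore.
5. trainer I, trainer III, and trainer IV cross → the far shore.
6. dragon IV and trainer IV cross ← the near shore.
7. trainer II, trainer IV, and trainer V cross → the far shore.
8. dragon I crosses ← the near shore.
9. dragon IV and dragon V cross → the far shore.
10. dragon V crosses ← the near shore.
11. dragon I, dragon II, and dragon V cross → the far shore.

11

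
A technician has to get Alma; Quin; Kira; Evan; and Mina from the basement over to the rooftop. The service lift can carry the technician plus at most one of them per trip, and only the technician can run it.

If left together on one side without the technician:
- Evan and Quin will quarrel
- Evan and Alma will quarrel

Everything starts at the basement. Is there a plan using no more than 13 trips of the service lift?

Yes

Yes — this plan uses 11 crossings (≤ 13):
1. Technician goes to the rooftop with Evan.  [the basement: Alma, Kira, Mina, Quin | the rooftop: Evan]
2. Technician goes back to the basement alone.  [the basement: Alma, Kira, Mina, Quin | the rooftop: Evan]
3. Technician goes to the rooftop with Alma.  [the basement: Kira, Mina, Quin | the rooftop: Alma, Evan]
4. Technician goes back to the basement with Evan.  [the basement: Evan, Kira, Mina, Quin | the rooftop: Alma]
5. Technician goes to the rooftop with Quin.  [the basement: Evan, Kira, Mina | the rooftop: Alma, Quin]
6. Technician goes back to the basement alone.  [the basement: Evan, Kira, Mina | the rooftop: Alma, Quin]
7. Technician goes to the rooftop with Kira.  [the basement: Evan, Mina | the rooftop: Alma, Kira, Quin]
8. Technician goes back to the basement alone.  [the basement: Evan, Mina | the rooftop: Alma, Kira, Quin]
9. Technician goes to the rooftop with Mina.  [the basement: Evan | the rooftop: Alma, Kira, Mina, Quin]
10. Technician goes back to the basement alone.  [the basement: Evan | the rooftop: Alma, Kira, Mina, Quin]
11. Technician goes to the rooftop with Evan.  [the basement: — | the rooftop: Alma, Evan, Kira, Mina, Quin]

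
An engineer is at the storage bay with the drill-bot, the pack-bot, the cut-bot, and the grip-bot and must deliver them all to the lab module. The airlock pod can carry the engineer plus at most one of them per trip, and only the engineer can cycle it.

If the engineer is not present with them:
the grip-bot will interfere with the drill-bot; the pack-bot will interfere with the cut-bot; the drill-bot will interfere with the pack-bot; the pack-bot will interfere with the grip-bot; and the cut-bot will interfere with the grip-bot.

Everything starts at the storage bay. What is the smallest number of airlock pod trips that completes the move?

impossible

Whatever the first load, the items left behind include a forbidden pair without the engineer. No opening move is safe, so no plan exists.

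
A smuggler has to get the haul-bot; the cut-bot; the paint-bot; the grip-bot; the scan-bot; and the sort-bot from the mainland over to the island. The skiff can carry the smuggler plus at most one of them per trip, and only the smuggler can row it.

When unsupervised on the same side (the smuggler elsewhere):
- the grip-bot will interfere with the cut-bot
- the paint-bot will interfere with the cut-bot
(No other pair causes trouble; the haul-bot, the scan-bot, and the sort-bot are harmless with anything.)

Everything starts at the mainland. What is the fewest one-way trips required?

13

Counting alone: the smuggler can take at most 1 across per trip to the island, so moving all 6 needs at least 6 loaded trips out, with a return between consecutive ones — at least 11 crossings.
The safety rule pushes this higher. Following every safe sequence of crossings, the most of the 6 that can be at the island as the skiff arrives there on crossing 11 is 5 — never all 6.
So no plan with fewer than 13 crossings exists, and this one achieves 13:
1. Smuggler goes to the island with the cut-bot.  [the mainland: the grip-bot, the haul-bot, the paint-bot, the scan-bot, the sort-bot | the island: the cut-bot]
2. Smuggler goes back to the mainland alone.  [the mainland: the grip-bot, the haul-bot, the paint-bot, the scan-bot, the sort-bot | the island: the cut-bot]
3. Smuggler goes to the island with the haul-bot.  [the mainland: the grip-bot, the paint-bot, the scan-bot, the sort-bot | the island: the cut-bot, the haul-bot]
4. Smuggler goes back to the mainland alone.  [the mainland: the grip-bot, the paint-bot, the scan-bot, the sort-bot | the island: the cut-bot, the haul-bot]
5. Smuggler goes to the island with the paint-bot.  [the mainland: the grip-bot, the scan-bot, the sort-bot | the island: the cut-bot, the haul-bot, the paint-bot]
6. Smuggler goes back to the mainland with the cut-bot.  [the mainland: the cut-bot, the grip-bot, the scan-bot, the sort-bot | the island: the haul-bot, the paint-bot]
7. Smuggler goes to the island with the grip-bot.  [the mainland: the cut-bot, the scan-bot, the sort-bot | the island: the grip-bot, the haul-bot, the paint-bot]
8. Smuggler goes back to the mainland alone.  [the mainland: the cut-bot, the scan-bot, the sort-bot | the island: the grip-bot, the haul-bot, the paint-bot]
9. Smuggler goes to the island with the scan-bot.  [the mainland: the cut-bot, the sort-bot | the island: the grip-bot, the haul-bot, the paint-bot, the scan-bot]
10. Smuggler goes back to the mainland alone.  [the mainland: the cut-bot, the sort-bot | the island: the grip-bot, the haul-bot, the paint-bot, the scan-bot]
11. Smuggler goes to the island with the sort-bot.  [the mainland: the cut-bot | the island: the grip-bot, the haul-bot, the paint-bot, the scan-bot, the sort-bot]
12. Smuggler goes back to the mainland alone.  [the mainland: the cut-bot | the island: the grip-bot, the haul-bot, the paint-bot, the scan-bot, the sort-bot]
13. Smuggler goes to the island with the cut-bot.  [the mainland: — | the island: the cut-bot, the grip-bot, the haul-bot, the paint-bot, the scan-bot, the sort-bot]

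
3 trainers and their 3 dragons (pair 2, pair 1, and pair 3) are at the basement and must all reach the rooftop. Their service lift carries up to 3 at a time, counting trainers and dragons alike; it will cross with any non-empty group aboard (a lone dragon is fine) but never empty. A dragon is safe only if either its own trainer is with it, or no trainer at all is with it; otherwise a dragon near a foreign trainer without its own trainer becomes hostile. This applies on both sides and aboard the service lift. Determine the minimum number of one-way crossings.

Counting alone: each trip to the rooftop takes at most 3 across and each return brings at least 1 back, so after t trips out (and t−1 returns) at most 3t − (t−1) of the 6 are across; that first reaches 6 at t = 3, so at least 5 crossings are needed.
The plan below uses exactly 5 crossings, so it is optimal:
1. dragon 2 and trainer 2 cross → the rooftop.
2. trainer 2 crosses ← the basement.
3. trainer 1, trainer 2, and trainer 3 cross → the rooftop.
4. dragon 2 crosses ← the basement.
5. dragon 1, dragon 2, and dragon 3 cross → the rooftop.

5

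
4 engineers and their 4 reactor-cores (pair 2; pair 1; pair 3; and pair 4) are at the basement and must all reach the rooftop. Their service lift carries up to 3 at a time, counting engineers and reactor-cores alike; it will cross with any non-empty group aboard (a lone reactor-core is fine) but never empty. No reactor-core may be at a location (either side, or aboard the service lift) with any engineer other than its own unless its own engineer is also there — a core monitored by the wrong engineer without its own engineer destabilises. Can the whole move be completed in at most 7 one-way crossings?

Counting alone: each trip to the rooftop takes at most 3 across and each return brings at least 1 back, so after t trips out (and t−1 returns) at most 3t − (t−1) of the 8 are across; that first reaches 8 at t = 4, so at least 7 crossings are needed.
The safety rule pushes this higher. Following every safe sequence of crossings, the most of the 8 that can be at the rooftop as the service lift arrives there on crossing 7 is 7 — never all 8.
So the move cannot be finished within 7 crossings. (The shortest complete plan takes 9:)
1. engineer 2 and reactor-core 2 cross → the rooftop.
2. engineer 2 crosses ← the basement.
3. engineer 1, engineer 2, and reactor-core 1 cross → the rooftop.
4. engineer 2 and reactor-core 2 cross ← the basement.
5. engineer 2, engineer 3, and engineer 4 cross → the rooftop.
6. reactor-core 1 crosses ← the basement.
7. reactor-core 1 and reactor-core 2 cross → the rooftop.
8. reactor-core 2 crosses ← the basement.
9. reactor-core 2, reactor-core 3, and reactor-core 4 cross → the rooftop.

No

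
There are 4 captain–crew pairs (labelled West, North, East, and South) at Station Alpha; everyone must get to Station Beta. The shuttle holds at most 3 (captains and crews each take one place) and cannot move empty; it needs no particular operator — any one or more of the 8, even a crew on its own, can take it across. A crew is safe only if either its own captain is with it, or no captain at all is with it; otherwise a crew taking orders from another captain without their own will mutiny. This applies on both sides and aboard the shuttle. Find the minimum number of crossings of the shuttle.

Counting alone: each trip to Station Beta takes at most 3 across and each return brings at least 1 back, so after t trips out (and t−1 returns) at most 3t − (t−1) of the 8 are across; that first reaches 8 at t = 4, so at least 7 crossings are needed.
The safety rule pushes this higher. Following every safe sequence of crossings, the most of the 8 that can be at Station Beta as the shuttle arrives there on crossing 7 is 7 — never all 8.
So no plan with fewer than 9 crossings exists, and this one achieves 9:
1. captain West and crew West cross → Station Beta.
2. captain West crosses ← Station Alpha.
3. captain North, captain West, and crew North cross → Station Beta.
4. captain West and crew West cross ← Station Alpha.
5. captain East, captain South, and captain West cross → Station Beta.
6. crew North crosses ← Station Alpha.
7. crew North and crew West cross → Station Beta.
8. crew West crosses ← Station Alpha.
9. crew East, crew South, and crew West cross → Station Beta.

9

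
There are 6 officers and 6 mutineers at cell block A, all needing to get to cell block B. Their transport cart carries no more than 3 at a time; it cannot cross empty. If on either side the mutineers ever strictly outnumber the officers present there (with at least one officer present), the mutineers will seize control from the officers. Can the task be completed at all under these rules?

No

Following every safe sequence of crossings from the start, the most of the 12 that can be at cell block B as the transport cart arrives there on crossings 1, 3, 5 is 3, 5, 6 respectively; the best ever achieved is 6 of 12.
From crossing 7 on, no configuration arises that was not already reachable earlier: only 17 distinct safe configurations (who is on which side, and where the transport cart is) can ever be reached, none of them has everyone across, and every continuation just revisits them. They are: 0 officers + 0 mutineers across (transport cart back at the start); 0 officers + 1 mutineer across (transport cart there); 0 officers + 1 mutineer across (transport cart back at the start); 0 officers + 2 mutineers across (transport cart there); 0 officers + 2 mutineers across (transport cart back at the start); 0 officers + 3 mutineers across (transport cart there); 0 officers + 3 mutineers across (transport cart back at the start); 0 officers + 4 mutineers across (transport cart there); 0 officers + 4 mutineers across (transport cart back at the start); 0 officers + 5 mutineers across (transport cart there); 0 officers + 5 mutineers across (transport cart back at the start); 0 officers + 6 mutineers across (transport cart there); 1 officer + 1 mutineer across (transport cart there); 1 officer + 1 mutineer across (transport cart back at the start); 2 officers + 2 mutineers across (transport cart there); 2 officers + 2 mutineers across (transport cart back at the start); 3 officers + 3 mutineers across (transport cart there). So no valid plan exists.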